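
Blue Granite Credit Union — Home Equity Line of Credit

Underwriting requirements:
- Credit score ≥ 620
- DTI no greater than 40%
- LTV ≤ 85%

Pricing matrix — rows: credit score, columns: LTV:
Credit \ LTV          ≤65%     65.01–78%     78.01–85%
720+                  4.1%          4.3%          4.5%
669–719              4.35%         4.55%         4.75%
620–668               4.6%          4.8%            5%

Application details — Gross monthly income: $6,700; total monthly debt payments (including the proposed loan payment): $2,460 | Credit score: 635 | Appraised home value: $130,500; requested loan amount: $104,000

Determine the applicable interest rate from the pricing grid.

5%

Credit score 635 ≥ 620; Debt-to-income = 2,460/6,700 = 36.7% — meets 40% limit
LTV: 104,000 ÷ 130,500 = 79.7%, within 85% cap
Score 635 is in the 620–668 band; LTV 79.7% is in the 78.01–85% band → 5%.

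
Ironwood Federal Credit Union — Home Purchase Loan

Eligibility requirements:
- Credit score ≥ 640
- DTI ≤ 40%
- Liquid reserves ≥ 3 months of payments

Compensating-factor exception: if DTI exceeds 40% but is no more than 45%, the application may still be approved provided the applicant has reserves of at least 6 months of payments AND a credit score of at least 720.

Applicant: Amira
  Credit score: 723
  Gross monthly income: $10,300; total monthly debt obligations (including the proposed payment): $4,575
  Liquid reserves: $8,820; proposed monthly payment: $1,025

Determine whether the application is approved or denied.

Approved

Credit score 723 ≥ 640 (meets base)
DTI: 4,575 ÷ 10,300 = 44.4%, over the 40% base limit.
Reserves: 8,820 ÷ 1,025 = 8.6 months (meets 3-month minimum)
DTI 44.4% is within the 40%–45% exception band; checking compensating factors.
Override check — reserves: 8.6 mo (ok); score: 723 (ok).
Both override conditions satisfied; DTI exception granted.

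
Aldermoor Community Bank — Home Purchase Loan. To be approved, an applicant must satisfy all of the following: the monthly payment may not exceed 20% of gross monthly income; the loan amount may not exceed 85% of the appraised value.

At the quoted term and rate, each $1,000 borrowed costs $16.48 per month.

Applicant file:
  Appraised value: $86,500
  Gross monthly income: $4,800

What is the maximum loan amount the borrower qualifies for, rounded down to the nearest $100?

Payment cap: 20% × $4,800 = $960/month.
At $16.48 per $1,000, that supports 960/16.48 × 1,000 ≈ $58,252 → $58,200.
LTV cap: 85% × $86,500 = $73,525 → $73,500.
Binding constraint: payment-to-income.

$58,200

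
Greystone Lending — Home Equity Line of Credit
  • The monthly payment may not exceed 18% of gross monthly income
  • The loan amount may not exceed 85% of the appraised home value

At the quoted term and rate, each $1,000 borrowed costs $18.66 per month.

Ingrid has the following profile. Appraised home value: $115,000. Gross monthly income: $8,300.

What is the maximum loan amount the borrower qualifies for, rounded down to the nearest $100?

Payment cap: 18% × $8,300 = $1,494/month.
At $18.66 per $1,000, that supports 1,494/18.66 × 1,000 ≈ $80,064 → $80,000.
LTV cap: 85% × $115,000 = $97,750 → $97,700.
Binding constraint: payment-to-income.

$80,000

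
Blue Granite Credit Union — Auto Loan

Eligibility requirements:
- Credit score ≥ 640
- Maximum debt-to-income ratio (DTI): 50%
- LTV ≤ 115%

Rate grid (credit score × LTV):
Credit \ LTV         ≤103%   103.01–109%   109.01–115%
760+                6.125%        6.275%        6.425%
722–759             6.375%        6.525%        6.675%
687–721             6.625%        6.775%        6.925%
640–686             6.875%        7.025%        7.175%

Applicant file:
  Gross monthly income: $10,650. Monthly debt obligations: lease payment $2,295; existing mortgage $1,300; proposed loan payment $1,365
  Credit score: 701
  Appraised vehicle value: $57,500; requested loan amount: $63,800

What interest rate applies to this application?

6.925%

Credit score 701 ≥ 640; Total monthly debts = (2,295 + 1,300 + 1,365) = 4,960. DTI: 4,960 ÷ 10,650 = 46.6%, within the 50% cap
LTV = 63,800/57,500 = 111% ≤ 115%
Score 701 is in the 687–721 band; LTV 111% is in the 109.01–115% band → 6.925%.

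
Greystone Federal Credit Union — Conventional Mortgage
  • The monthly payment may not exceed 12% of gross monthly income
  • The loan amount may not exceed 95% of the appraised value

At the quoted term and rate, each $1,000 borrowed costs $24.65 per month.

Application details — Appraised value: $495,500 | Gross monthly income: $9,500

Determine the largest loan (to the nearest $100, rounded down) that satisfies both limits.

$46,200

Payment cap: 12% × $9,500 = $1,140/month.
At $24.65 per $1,000, that supports 1,140/24.65 × 1,000 ≈ $46,247 → $46,200.
LTV cap: 95% × $495,500 = $470,725 → $470,700.
Binding constraint: payment-to-income.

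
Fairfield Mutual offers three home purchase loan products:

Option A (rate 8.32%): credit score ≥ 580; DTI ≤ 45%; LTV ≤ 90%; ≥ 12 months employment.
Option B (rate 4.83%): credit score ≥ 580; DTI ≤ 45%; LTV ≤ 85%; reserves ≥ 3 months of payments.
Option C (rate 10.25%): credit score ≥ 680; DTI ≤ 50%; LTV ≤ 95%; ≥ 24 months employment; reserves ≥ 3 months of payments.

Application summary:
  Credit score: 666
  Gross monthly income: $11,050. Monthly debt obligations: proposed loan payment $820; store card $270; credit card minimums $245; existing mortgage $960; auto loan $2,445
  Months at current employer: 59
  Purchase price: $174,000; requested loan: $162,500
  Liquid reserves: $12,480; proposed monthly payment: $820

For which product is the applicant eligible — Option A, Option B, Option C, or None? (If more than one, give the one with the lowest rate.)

None

Total debts = (820 + 270 + 245 + 960 + 2,445) = 4,740; DTI = 4,740/11,050 = 42.9%.
LTV = 162,500/174,000 = 93.4%.
Reserves = 12,480/820 = 15.2 months.
Option A: score 666 ≥ 580; DTI 42.9% ≤ 45%; LTV 93.4% > 90%; employment 59 ≥ 12 mo → does not qualify.
Option B: score 666 ≥ 580; DTI 42.9% ≤ 45%; LTV 93.4% > 85%; reserves 15.2 ≥ 3 mo → does not qualify.
Option C: score 666 < 680; DTI 42.9% ≤ 50%; LTV 93.4% ≤ 95%; employment 59 ≥ 24 mo; reserves 15.2 ≥ 3 mo → does not qualify.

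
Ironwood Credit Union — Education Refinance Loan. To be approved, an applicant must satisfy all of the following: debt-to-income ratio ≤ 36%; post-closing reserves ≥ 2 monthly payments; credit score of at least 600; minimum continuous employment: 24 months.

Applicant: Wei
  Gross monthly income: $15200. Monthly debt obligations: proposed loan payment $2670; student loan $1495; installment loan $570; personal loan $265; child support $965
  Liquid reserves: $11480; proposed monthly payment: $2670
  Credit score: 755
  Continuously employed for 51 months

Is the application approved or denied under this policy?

Denied

Total monthly debts = (2,670 + 1,495 + 570 + 265 + 965) = 5,965. DTI = 5,965/15,200 = 39.2% > 36%
Liquid reserves cover 11,480/2,670 = 4.3 months — ≥ 2 required
Credit score 755 ≥ 600 (meets)
Employment 51 ≥ 24 months
Fails on DTI.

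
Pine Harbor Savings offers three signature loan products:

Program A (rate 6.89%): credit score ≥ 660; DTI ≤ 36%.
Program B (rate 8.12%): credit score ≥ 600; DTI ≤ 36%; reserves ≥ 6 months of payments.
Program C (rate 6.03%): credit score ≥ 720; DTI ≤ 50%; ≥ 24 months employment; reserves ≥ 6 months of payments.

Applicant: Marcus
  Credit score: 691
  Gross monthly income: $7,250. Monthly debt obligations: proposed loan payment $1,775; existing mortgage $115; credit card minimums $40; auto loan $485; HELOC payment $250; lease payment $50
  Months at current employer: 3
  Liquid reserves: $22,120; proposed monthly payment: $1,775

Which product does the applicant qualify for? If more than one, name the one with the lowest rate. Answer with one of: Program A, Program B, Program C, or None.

Total debts = (1,775 + 115 + 40 + 485 + 250 + 50) = 2,715; DTI = 2,715/7,250 = 37.4%.
Reserves = 22,120/1,775 = 12.5 months.
Program A: score 691 ≥ 660; DTI 37.4% > 36% → does not qualify.
Program B: score 691 ≥ 600; DTI 37.4% > 36%; reserves 12.5 ≥ 6 mo → does not qualify.
Program C: score 691 < 720; DTI 37.4% ≤ 50%; employment 3 < 24 mo; reserves 12.5 ≥ 6 mo → does not qualify.

None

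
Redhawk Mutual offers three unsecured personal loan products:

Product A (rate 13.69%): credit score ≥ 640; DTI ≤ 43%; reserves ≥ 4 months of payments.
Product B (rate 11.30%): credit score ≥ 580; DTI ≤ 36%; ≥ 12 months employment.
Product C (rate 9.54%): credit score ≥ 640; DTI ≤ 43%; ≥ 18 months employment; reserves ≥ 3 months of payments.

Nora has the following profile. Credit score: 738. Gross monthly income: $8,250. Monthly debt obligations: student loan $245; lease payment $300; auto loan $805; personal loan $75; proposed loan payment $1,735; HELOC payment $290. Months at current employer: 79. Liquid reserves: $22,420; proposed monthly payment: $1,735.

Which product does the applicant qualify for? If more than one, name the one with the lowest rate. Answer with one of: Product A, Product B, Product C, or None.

Total debts = (245 + 300 + 805 + 75 + 1,735 + 290) = 3,450; DTI = 3,450/8,250 = 41.8%.
Reserves = 22,420/1,735 = 12.9 months.
Product A: score 738 ≥ 640; DTI 41.8% ≤ 43%; reserves 12.9 ≥ 4 mo → qualifies.
Product B: score 738 ≥ 580; DTI 41.8% > 36%; employment 79 ≥ 12 mo → does not qualify.
Product C: score 738 ≥ 640; DTI 41.8% ≤ 43%; employment 79 ≥ 18 mo; reserves 12.9 ≥ 3 mo → qualifies.
Qualifying: Product A, Product C. Lowest rate is 9.54% → Product C.

Product C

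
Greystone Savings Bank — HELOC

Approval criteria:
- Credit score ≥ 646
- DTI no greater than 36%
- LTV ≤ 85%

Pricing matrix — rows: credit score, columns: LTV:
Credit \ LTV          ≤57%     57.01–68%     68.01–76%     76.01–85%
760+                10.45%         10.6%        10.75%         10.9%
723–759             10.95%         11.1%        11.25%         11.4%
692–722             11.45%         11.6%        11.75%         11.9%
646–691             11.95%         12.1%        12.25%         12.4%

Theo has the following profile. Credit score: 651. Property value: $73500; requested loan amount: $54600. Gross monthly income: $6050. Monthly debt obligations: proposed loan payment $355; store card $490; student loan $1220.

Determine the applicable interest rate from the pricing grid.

12.25%

Credit score 651 ≥ 646; Total monthly debts = (355 + 490 + 1,220) = 2,065. DTI: 2,065 ÷ 6,050 = 34.1%, within the 36% cap
LTV: 54,600 ÷ 73,500 = 74.3%, within 85% cap
Row: 651 falls in 646–691. Column: 74.3% falls in 68.01–76%. Rate = 12.25%.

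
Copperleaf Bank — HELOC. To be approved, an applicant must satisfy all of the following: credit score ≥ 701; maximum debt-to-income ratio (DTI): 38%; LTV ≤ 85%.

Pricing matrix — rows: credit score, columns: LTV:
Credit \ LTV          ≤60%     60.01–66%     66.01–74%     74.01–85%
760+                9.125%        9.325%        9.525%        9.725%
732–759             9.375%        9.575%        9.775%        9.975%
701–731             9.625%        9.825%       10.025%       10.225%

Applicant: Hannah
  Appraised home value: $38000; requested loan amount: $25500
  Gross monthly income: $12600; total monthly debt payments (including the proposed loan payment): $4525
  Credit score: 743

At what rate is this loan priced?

Credit score 743 ≥ 701; DTI = 4,525/12,600 = 35.9% ≤ 38%
LTV = 25,500/38,000 = 67.1% ≤ 85%
Credit 743 → row 732–759; LTV 67.1% → column 66.01–74%. Grid cell → 9.775%.

9.775%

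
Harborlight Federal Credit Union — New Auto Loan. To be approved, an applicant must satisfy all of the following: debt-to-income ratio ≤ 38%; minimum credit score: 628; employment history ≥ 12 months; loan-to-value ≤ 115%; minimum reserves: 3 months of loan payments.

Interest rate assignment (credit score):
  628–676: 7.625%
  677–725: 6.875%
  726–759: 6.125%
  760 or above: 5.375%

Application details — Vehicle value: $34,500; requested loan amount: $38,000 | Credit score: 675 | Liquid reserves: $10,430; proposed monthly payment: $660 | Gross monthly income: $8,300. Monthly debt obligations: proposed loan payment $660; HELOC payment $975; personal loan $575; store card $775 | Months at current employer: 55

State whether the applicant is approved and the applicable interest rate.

Credit score 675 ≥ 628 (meets minimum)
Reserves: 10,430 ÷ 660 = 15.8 months (meets 3-month minimum)
Employment 55 ≥ 12 months
LTV: 38,000 ÷ 34,500 = 110.1%, within 115% cap
Total monthly debts = (660 + 975 + 575 + 775) = 2,985. DTI = 2,985/8,300 = 36% ≤ 38%
All requirements met. Score 675 falls in the 628–676 tier → 7.625%.

Approved at 7.625%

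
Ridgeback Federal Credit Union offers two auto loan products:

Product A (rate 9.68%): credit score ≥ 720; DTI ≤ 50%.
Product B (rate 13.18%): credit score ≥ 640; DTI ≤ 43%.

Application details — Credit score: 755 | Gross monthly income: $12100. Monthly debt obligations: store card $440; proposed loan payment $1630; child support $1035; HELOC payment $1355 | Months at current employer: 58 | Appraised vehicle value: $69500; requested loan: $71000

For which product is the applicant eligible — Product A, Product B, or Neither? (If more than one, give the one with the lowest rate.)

Product A

Total debts = (440 + 1,630 + 1,035 + 1,355) = 4,460; DTI = 4,460/12,100 = 36.9%.
LTV = 71,000/69,500 = 102.2%.
Product A: score 755 ≥ 720; DTI 36.9% ≤ 50% → qualifies.
Product B: score 755 ≥ 640; DTI 36.9% ≤ 43% → qualifies.
Qualifying: Product A, Product B. Lowest rate is 9.68% → Product A.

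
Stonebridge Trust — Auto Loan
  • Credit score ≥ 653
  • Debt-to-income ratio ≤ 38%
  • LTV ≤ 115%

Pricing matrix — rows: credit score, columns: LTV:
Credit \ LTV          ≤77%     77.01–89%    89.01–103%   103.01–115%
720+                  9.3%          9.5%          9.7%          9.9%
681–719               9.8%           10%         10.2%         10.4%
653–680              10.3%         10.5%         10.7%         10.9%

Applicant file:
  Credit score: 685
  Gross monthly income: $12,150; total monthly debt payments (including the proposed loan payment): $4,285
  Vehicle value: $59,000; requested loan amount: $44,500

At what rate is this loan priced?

Credit score 685 ≥ 653; Debt-to-income = 4,285/12,150 = 35.3% — meets 38% limit
LTV = 44,500/59,000 = 75.4% ≤ 115%
Credit 685 → row 681–719; LTV 75.4% → column ≤77%. Grid cell → 9.8%.

9.8%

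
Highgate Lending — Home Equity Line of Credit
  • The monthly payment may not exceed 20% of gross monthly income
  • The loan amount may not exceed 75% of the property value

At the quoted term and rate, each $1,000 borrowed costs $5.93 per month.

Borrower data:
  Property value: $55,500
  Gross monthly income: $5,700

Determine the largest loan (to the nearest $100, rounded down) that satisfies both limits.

$41,600

Payment cap: 20% × $5,700 = $1,140/month.
At $5.93 per $1,000, that supports 1,140/5.93 × 1,000 ≈ $192,242 → $192,200.
LTV cap: 75% × $55,500 = $41,625 → $41,600.
Binding constraint: loan-to-value.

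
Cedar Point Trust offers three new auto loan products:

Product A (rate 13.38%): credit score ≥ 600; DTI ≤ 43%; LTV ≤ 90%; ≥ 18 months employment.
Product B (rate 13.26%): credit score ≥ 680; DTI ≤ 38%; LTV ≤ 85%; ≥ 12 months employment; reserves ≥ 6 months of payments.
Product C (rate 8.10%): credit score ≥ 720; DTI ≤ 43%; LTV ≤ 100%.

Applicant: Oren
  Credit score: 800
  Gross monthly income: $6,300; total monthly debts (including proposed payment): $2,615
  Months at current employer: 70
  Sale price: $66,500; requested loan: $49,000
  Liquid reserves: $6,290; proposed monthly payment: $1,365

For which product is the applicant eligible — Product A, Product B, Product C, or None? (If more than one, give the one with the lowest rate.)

Product C

DTI = 2,615/6,300 = 41.5%.
LTV = 49,000/66,500 = 73.7%.
Reserves = 6,290/1,365 = 4.6 months.
Product A: score 800 ≥ 600; DTI 41.5% ≤ 43%; LTV 73.7% ≤ 90%; employment 70 ≥ 18 mo → qualifies.
Product B: score 800 ≥ 680; DTI 41.5% > 38%; LTV 73.7% ≤ 85%; employment 70 ≥ 12 mo; reserves 4.6 < 6 mo → does not qualify.
Product C: score 800 ≥ 720; DTI 41.5% ≤ 43%; LTV 73.7% ≤ 100% → qualifies.
Qualifying: Product A, Product C. Lowest rate is 8.10% → Product C.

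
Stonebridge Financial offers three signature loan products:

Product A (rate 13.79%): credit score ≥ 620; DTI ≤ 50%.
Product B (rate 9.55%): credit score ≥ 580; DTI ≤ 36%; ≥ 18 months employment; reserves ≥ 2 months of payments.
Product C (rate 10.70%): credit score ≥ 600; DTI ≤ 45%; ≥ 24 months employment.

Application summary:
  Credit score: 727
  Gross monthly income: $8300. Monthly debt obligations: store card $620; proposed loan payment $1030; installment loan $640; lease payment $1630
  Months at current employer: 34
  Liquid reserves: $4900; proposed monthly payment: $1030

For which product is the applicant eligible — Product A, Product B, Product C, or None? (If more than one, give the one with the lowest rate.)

Product A

Total debts = (620 + 1,030 + 640 + 1,630) = 3,920; DTI = 3,920/8,300 = 47.2%.
Reserves = 4,900/1,030 = 4.8 months.
Product A: score 727 ≥ 620; DTI 47.2% ≤ 50% → qualifies.
Product B: score 727 ≥ 580; DTI 47.2% > 36%; employment 34 ≥ 18 mo; reserves 4.8 ≥ 2 mo → does not qualify.
Product C: score 727 ≥ 600; DTI 47.2% > 45%; employment 34 ≥ 24 mo → does not qualify.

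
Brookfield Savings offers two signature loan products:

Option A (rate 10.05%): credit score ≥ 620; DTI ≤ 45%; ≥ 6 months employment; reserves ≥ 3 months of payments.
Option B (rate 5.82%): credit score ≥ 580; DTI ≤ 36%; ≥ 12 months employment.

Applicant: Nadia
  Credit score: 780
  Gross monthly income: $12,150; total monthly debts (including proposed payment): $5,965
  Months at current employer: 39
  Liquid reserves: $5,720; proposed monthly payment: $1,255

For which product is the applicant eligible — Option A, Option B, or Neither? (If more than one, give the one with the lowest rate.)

DTI = 5,965/12,150 = 49.1%.
Reserves = 5,720/1,255 = 4.6 months.
Option A: score 780 ≥ 620; DTI 49.1% > 45%; employment 39 ≥ 6 mo; reserves 4.6 ≥ 3 mo → does not qualify.
Option B: score 780 ≥ 580; DTI 49.1% > 36%; employment 39 ≥ 12 mo → does not qualify.

Neither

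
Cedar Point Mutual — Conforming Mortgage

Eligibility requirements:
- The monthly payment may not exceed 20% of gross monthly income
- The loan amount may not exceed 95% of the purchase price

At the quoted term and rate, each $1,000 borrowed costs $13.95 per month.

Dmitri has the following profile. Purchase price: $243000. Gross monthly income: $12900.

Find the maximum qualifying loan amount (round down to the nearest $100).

Payment cap: 20% × $12,900 = $2,580/month.
At $13.95 per $1,000, that supports 2,580/13.95 × 1,000 ≈ $184,946 → $184,900.
LTV cap: 95% × $243,000 = $230,850 → $230,800.
Binding constraint: payment-to-income.

$184,900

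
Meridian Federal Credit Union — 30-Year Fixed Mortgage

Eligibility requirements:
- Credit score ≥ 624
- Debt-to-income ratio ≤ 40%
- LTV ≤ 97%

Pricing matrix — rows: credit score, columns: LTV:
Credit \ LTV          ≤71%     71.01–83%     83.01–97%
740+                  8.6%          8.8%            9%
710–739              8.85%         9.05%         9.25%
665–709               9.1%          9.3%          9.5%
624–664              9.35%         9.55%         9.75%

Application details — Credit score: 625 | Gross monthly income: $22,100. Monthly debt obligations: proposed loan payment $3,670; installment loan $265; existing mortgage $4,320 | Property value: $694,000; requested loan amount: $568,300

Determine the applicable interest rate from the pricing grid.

9.55%

Credit score 625 ≥ 624; Total monthly debts = (3,670 + 265 + 4,320) = 8,255. Debt-to-income = 8,255/22,100 = 37.4% — meets 40% limit
Loan-to-value = 568,300/694,000 = 81.9% — pass (97% max)
Credit 625 → row 624–664; LTV 81.9% → column 71.01–83%. Grid cell → 9.55%.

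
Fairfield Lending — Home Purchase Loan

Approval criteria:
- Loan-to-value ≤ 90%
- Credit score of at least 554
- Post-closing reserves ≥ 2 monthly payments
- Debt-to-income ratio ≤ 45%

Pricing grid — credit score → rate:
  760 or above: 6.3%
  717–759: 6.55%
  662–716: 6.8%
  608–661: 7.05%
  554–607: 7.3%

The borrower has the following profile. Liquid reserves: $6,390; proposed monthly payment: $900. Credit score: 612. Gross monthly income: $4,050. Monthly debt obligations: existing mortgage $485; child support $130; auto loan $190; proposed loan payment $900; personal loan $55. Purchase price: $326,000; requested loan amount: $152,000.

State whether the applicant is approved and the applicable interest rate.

Approved at 7.05%

Credit score 612 ≥ 554 (meets minimum)
Loan-to-value = 152,000/326,000 = 46.6% — pass (90% max)
Total monthly debts = (485 + 130 + 190 + 900 + 55) = 1,760. Debt-to-income = 1,760/4,050 = 43.5% — meets 45% limit
Reserves: 6,390 ÷ 900 = 7.1 months (meets 2-month minimum)
All requirements met. Score 612 falls in the 608–661 tier → 7.05%.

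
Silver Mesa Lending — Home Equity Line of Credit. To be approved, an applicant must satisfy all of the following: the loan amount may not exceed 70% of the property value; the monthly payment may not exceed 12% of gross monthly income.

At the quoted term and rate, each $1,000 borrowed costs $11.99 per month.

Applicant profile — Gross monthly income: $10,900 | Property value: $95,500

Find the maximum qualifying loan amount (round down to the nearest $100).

Payment cap: 12% × $10,900 = $1,308/month.
At $11.99 per $1,000, that supports 1,308/11.99 × 1,000 ≈ $109,090 → $109,000.
LTV cap: 70% × $95,500 = $66,850 → $66,800.
Binding constraint: loan-to-value.

$66,800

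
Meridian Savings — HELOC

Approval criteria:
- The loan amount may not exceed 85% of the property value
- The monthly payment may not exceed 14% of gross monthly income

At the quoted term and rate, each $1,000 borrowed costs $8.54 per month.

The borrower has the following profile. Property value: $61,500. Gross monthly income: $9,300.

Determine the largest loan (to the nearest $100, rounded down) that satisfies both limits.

Payment cap: 14% × $9,300 = $1,302/month.
At $8.54 per $1,000, that supports 1,302/8.54 × 1,000 ≈ $152,459 → $152,400.
LTV cap: 85% × $61,500 = $52,275 → $52,200.
Binding constraint: loan-to-value.

$52,200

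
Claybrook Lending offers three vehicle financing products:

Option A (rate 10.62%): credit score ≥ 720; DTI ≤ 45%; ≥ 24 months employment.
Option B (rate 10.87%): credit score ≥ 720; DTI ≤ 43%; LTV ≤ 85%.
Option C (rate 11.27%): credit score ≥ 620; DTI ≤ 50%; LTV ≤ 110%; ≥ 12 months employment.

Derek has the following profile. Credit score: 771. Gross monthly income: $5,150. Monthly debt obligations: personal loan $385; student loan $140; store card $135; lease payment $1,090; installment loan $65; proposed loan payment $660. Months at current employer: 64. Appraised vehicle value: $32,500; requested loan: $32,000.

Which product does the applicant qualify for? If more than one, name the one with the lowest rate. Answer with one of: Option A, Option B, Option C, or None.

Total debts = (385 + 140 + 135 + 1,090 + 65 + 660) = 2,475; DTI = 2,475/5,150 = 48.1%.
LTV = 32,000/32,500 = 98.5%.
Option A: score 771 ≥ 720; DTI 48.1% > 45%; employment 64 ≥ 24 mo → does not qualify.
Option B: score 771 ≥ 720; DTI 48.1% > 43%; LTV 98.5% > 85% → does not qualify.
Option C: score 771 ≥ 620; DTI 48.1% ≤ 50%; LTV 98.5% ≤ 110%; employment 64 ≥ 12 mo → qualifies.

Option C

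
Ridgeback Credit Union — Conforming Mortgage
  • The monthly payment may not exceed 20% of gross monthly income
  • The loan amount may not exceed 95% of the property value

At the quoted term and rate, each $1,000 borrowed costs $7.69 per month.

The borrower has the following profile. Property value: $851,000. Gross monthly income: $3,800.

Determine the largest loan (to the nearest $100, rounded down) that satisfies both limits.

Payment cap: 20% × $3,800 = $760/month.
At $7.69 per $1,000, that supports 760/7.69 × 1,000 ≈ $98,829 → $98,800.
LTV cap: 95% × $851,000 = $808,450 → $808,400.
Binding constraint: payment-to-income.

$98,800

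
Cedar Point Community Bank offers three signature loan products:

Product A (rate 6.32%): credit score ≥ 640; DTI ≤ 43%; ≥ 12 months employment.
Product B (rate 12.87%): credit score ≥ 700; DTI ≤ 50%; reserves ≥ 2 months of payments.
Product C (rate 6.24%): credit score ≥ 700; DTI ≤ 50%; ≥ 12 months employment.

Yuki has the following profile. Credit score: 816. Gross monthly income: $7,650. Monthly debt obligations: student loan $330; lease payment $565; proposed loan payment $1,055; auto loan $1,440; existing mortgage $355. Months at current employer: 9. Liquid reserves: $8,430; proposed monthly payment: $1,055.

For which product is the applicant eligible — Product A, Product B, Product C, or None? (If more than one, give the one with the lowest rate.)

Total debts = (330 + 565 + 1,055 + 1,440 + 355) = 3,745; DTI = 3,745/7,650 = 49%.
Reserves = 8,430/1,055 = 8.0 months.
Product A: score 816 ≥ 640; DTI 49% > 43%; employment 9 < 12 mo → does not qualify.
Product B: score 816 ≥ 700; DTI 49% ≤ 50%; reserves 8.0 ≥ 2 mo → qualifies.
Product C: score 816 ≥ 700; DTI 49% ≤ 50%; employment 9 < 12 mo → does not qualify.

Product B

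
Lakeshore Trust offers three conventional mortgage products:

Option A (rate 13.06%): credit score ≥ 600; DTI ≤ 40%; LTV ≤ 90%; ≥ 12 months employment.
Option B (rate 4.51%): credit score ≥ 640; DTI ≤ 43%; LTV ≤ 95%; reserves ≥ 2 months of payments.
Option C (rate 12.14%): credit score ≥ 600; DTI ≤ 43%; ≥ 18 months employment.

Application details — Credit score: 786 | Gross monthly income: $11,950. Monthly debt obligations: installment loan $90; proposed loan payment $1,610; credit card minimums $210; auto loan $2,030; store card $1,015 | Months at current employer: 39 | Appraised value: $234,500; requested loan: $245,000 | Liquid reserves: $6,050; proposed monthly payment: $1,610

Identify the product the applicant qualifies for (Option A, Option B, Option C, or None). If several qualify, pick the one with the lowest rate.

Total debts = (90 + 1,610 + 210 + 2,030 + 1,015) = 4,955; DTI = 4,955/11,950 = 41.5%.
LTV = 245,000/234,500 = 104.5%.
Reserves = 6,050/1,610 = 3.8 months.
Option A: score 786 ≥ 600; DTI 41.5% > 40%; LTV 104.5% > 90%; employment 39 ≥ 12 mo → does not qualify.
Option B: score 786 ≥ 640; DTI 41.5% ≤ 43%; LTV 104.5% > 95%; reserves 3.8 ≥ 2 mo → does not qualify.
Option C: score 786 ≥ 600; DTI 41.5% ≤ 43%; employment 39 ≥ 18 mo → qualifies.

Option C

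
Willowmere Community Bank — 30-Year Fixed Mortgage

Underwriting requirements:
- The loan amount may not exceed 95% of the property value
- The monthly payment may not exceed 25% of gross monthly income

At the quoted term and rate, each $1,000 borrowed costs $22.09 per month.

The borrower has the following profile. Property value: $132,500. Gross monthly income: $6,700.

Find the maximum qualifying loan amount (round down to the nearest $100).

$75,800

Payment cap: 25% × $6,700 = $1,675/month.
At $22.09 per $1,000, that supports 1,675/22.09 × 1,000 ≈ $75,826 → $75,800.
LTV cap: 95% × $132,500 = $125,875 → $125,800.
Binding constraint: payment-to-income.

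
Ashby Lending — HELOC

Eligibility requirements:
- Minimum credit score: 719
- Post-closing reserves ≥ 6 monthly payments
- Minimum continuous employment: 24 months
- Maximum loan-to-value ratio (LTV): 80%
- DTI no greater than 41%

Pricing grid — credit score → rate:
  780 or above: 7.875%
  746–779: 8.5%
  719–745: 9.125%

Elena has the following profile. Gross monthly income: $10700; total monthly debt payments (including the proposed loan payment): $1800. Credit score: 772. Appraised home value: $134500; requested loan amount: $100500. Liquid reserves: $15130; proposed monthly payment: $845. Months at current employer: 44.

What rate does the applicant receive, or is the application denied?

Credit score 772 ≥ 719 (meets minimum)
LTV = 100,500/134,500 = 74.7% ≤ 80%
Reserves: 15,130 ÷ 845 = 17.9 months (meets 6-month minimum)
Employment 44 ≥ 24 months
Debt-to-income = 1,800/10,700 = 16.8% — meets 41% limit
All requirements met. Score 772 falls in the 746–779 tier → 8.5%.

Approved at 8.5%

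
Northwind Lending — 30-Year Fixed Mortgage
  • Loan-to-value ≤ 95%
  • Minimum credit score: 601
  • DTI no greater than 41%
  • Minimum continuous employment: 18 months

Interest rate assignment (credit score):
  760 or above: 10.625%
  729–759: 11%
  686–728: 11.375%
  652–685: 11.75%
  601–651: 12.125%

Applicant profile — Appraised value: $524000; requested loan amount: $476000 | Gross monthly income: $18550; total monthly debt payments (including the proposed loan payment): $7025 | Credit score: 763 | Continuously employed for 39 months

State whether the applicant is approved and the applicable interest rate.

Credit score 763 ≥ 601 (meets minimum)
DTI: 7,025 ÷ 18,550 = 37.9%, within the 41% cap
LTV: 476,000 ÷ 524,000 = 90.8%, within 95% cap
Employment 39 ≥ 18 months
All requirements met. Score 763 falls in the 760 or above tier → 10.625%.

Approved at 10.625%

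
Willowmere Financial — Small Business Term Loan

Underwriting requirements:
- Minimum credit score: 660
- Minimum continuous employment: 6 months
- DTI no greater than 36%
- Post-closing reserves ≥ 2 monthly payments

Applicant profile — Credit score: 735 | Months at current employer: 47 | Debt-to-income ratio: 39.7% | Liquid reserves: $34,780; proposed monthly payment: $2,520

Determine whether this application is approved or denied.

Denied

Credit score 735 ≥ 660 (meets)
Employment 47 ≥ 6 months
DTI 39.7% > 36%
Reserves = 34,780/2,520 = 13.8 months ≥ 2
Fails on DTI.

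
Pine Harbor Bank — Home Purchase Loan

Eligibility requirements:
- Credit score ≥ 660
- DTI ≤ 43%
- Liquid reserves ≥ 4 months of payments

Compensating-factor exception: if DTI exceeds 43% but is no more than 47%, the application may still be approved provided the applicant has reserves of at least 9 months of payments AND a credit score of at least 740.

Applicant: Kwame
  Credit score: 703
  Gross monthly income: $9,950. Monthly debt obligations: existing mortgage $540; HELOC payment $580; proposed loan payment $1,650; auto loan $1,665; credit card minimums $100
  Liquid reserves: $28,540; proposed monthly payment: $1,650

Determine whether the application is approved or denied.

Denied

Credit score 703 ≥ 660 (meets base)
Total debts = (540 + 580 + 1,650 + 1,665 + 100) = 4,535. DTI = 4,535/9,950 = 45.6% > 43% — standard DTI limit exceeded.
Liquid reserves cover 28,540/1,650 = 17.3 months — ≥ 4 required
45.6% falls in the override range (43%–47%), so the compensating-factor test applies.
Override check — reserves: 17.3 mo (ok); score: 703 (below 740).
Compensating-factor requirement not fully met.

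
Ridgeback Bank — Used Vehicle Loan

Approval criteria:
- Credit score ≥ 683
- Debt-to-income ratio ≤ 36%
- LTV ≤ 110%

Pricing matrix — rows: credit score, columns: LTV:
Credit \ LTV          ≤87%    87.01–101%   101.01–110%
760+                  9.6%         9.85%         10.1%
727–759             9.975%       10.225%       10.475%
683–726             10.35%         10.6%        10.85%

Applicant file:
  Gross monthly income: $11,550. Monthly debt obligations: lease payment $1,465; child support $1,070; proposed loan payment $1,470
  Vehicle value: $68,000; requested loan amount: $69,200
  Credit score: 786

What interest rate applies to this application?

Credit score 786 ≥ 683; Total monthly debts = (1,465 + 1,070 + 1,470) = 4,005. DTI: 4,005 ÷ 11,550 = 34.7%, within the 36% cap
LTV = 69,200/68,000 = 101.8% ≤ 110%
Score 786 is in the 760+ band; LTV 101.8% is in the 101.01–110% band → 10.1%.

10.1%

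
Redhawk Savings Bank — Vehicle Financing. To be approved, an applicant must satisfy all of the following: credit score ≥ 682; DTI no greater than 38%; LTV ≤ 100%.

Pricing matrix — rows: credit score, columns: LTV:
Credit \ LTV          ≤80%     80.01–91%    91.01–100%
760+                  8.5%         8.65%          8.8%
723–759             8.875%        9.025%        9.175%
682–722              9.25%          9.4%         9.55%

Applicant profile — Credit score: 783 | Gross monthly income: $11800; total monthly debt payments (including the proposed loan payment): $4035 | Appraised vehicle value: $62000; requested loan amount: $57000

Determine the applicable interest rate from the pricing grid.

Credit score 783 ≥ 682; DTI: 4,035 ÷ 11,800 = 34.2%, within the 38% cap
LTV: 57,000 ÷ 62,000 = 91.9%, within 100% cap
Credit 783 → row 760+; LTV 91.9% → column 91.01–100%. Grid cell → 8.8%.

8.8%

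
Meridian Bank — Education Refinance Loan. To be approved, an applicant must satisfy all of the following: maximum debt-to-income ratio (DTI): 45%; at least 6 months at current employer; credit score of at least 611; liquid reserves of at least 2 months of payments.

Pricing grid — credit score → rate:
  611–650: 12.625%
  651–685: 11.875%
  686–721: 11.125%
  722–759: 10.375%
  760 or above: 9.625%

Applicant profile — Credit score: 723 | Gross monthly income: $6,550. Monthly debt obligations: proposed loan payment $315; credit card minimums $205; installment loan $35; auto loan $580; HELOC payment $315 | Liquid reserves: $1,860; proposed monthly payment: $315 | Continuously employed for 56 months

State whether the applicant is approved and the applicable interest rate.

Credit score 723 ≥ 611 (meets minimum)
Liquid reserves cover 1,860/315 = 5.9 months — ≥ 2 required
Total monthly debts = (315 + 205 + 35 + 580 + 315) = 1,450. DTI: 1,450 ÷ 6,550 = 22.1%, within the 45% cap
Employment 56 ≥ 6 months
All requirements met. Score 723 falls in the 722–759 tier → 10.375%.

Approved at 10.375%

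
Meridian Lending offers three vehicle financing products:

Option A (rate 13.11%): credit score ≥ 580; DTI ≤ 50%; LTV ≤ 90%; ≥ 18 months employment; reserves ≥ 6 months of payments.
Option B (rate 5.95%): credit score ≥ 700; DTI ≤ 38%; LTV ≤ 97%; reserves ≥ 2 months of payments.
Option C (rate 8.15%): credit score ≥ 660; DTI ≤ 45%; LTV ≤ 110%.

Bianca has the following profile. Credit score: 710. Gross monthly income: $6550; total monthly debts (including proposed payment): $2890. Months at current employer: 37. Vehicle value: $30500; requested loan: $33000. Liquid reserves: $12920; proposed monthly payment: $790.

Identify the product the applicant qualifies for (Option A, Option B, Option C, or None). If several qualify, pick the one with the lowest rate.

DTI = 2,890/6,550 = 44.1%.
LTV = 33,000/30,500 = 108.2%.
Reserves = 12,920/790 = 16.4 months.
Option A: score 710 ≥ 580; DTI 44.1% ≤ 50%; LTV 108.2% > 90%; employment 37 ≥ 18 mo; reserves 16.4 ≥ 6 mo → does not qualify.
Option B: score 710 ≥ 700; DTI 44.1% > 38%; LTV 108.2% > 97%; reserves 16.4 ≥ 2 mo → does not qualify.
Option C: score 710 ≥ 660; DTI 44.1% ≤ 45%; LTV 108.2% ≤ 110% → qualifies.

Option C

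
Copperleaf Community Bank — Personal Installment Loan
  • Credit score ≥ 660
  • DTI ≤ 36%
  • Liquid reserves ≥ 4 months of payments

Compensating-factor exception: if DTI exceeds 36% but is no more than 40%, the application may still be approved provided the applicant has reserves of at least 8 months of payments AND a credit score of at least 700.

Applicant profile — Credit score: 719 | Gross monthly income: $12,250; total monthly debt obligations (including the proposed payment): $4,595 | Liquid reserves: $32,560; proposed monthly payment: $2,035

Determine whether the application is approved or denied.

Credit score 719 ≥ 660 (meets base)
DTI: 4,595 ÷ 12,250 = 37.5%, over the 36% base limit.
Reserves = 32,560/2,035 = 16.0 months ≥ 4
37.5% falls in the override range (36%–40%), so the compensating-factor test applies.
Reserves 16.0 ≥ 8 months; credit score 719 ≥ 700.
Both compensating conditions met → exception applies.

Approved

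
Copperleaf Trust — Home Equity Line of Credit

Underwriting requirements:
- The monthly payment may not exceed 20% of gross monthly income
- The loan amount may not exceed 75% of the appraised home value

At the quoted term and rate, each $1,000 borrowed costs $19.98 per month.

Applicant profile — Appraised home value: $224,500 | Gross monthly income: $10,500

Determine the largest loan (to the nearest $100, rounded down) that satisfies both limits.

Payment cap: 20% × $10,500 = $2,100/month.
At $19.98 per $1,000, that supports 2,100/19.98 × 1,000 ≈ $105,105 → $105,100.
LTV cap: 75% × $224,500 = $168,375 → $168,300.
Binding constraint: payment-to-income.

$105,100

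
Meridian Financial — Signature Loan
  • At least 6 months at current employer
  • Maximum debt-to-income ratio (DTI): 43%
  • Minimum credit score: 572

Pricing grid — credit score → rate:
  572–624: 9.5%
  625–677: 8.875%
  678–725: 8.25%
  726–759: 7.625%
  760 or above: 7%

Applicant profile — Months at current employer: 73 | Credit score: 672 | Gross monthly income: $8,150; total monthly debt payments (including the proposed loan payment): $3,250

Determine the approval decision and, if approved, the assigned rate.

Credit score 672 ≥ 572 (meets minimum)
DTI = 3,250/8,150 = 39.9% ≤ 43%
Employment 73 ≥ 6 months
All requirements met. Score 672 falls in the 625–677 tier → 8.875%.

Approved at 8.875%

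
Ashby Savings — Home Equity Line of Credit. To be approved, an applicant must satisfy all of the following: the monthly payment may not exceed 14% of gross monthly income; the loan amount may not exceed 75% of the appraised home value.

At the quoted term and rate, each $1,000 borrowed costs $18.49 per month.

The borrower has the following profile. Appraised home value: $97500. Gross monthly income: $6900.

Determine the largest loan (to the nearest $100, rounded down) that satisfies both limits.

Payment cap: 14% × $6,900 = $966/month.
At $18.49 per $1,000, that supports 966/18.49 × 1,000 ≈ $52,244 → $52,200.
LTV cap: 75% × $97,500 = $73,125 → $73,100.
Binding constraint: payment-to-income.

$52,200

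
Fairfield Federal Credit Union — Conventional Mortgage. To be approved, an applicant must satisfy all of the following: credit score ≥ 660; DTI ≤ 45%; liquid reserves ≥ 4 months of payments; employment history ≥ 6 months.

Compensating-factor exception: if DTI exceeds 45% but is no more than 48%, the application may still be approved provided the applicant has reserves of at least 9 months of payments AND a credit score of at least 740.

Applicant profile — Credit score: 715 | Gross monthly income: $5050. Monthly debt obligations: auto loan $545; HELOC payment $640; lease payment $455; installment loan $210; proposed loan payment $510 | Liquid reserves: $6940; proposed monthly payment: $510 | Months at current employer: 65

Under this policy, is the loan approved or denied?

Credit score 715 ≥ 660 (meets base)
Total debts = (545 + 640 + 455 + 210 + 510) = 2,360. DTI = 2,360/5,050 = 46.7% > 45% — standard DTI limit exceeded.
Liquid reserves cover 6,940/510 = 13.6 months — ≥ 4 required
Employment 65 ≥ 6 months
DTI 46.7% is within the 45%–48% exception band; checking compensating factors.
Override check — reserves: 13.6 mo (ok); score: 715 (below 740).
Override conditions not both satisfied; exception does not apply.

Denied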